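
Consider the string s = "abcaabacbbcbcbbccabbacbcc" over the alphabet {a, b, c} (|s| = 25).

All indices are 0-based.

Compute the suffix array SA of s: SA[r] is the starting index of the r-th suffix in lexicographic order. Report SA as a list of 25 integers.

rank→(start, suffix):
  0 → (3, 'aabacbbcbcbbccabbacbcc')
  1 → (4, 'abacbbcbcbbccabbacbcc')
  2 → (17, 'abbacbcc')
  3 → (0, 'abcaabacbbcbcbbccabbacbcc')
  4 → (6, 'acbbcbcbbccabbacbcc')
  5 → (20, 'acbcc')
  6 → (5, 'bacbbcbcbbccabbacbcc')
  7 → (19, 'bacbcc')
  8 → (18, 'bbacbcc')
  9 → (8, 'bbcbcbbccabbacbcc')
  10 → (13, 'bbccabbacbcc')
  11 → (1, 'bcaabacbbcbcbbccabbacbcc')
  12 → (11, 'bcbbccabbacbcc')
  13 → (9, 'bcbcbbccabbacbcc')
  14 → (22, 'bcc')
  15 → (14, 'bccabbacbcc')
  16 → (24, 'c')
  17 → (2, 'caabacbbcbcbbccabbacbcc')
  18 → (16, 'cabbacbcc')
  19 → (7, 'cbbcbcbbccabbacbcc')
  20 → (12, 'cbbccabbacbcc')
  21 → (10, 'cbcbbccabbacbcc')
  22 → (21, 'cbcc')
  23 → (23, 'cc')
  24 → (15, 'ccabbacbcc')

[3, 4, 17, 0, 6, 20, 5, 19, 18, 8, 13, 1, 11, 9, 22, 14, 24, 2, 16, 7, 12, 10, 21, 23, 15]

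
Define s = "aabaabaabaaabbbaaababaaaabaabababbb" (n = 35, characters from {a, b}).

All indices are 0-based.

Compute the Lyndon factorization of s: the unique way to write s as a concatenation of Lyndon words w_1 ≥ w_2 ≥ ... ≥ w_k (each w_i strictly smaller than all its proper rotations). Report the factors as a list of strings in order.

emit factor 1: 'aab' (i=0, period=3)
emit factor 2: 'aab' (i=3, period=3)
emit factor 3: 'aab' (i=6, period=3)
emit factor 4: 'aaabbb' (i=9, period=6)
emit factor 5: 'aaabab' (i=15, period=6)
emit factor 6: 'aaaabaabababbb' (i=21, period=14)

["aab", "aab", "aab", "aaabbb", "aaabab", "aaaabaabababbb"]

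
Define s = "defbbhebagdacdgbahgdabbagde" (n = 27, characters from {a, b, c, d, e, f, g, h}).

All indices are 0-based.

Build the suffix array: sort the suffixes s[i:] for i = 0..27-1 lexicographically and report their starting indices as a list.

rank→(start, suffix):
  0 → (20, 'abbagde')
  1 → (11, 'acdgbahgdabbagde')
  2 → (8, 'agdacdgbahgdabbagde')
  3 → (23, 'agde')
  4 → (16, 'ahgdabbagde')
  5 → (7, 'bagdacdgbahgdabbagde')
  6 → (22, 'bagde')
  7 → (15, 'bahgdabbagde')
  8 → (21, 'bbagde')
  9 → (3, 'bbhebagdacdgbahgdabbagde')
  10 → (4, 'bhebagdacdgbahgdabbagde')
  11 → (12, 'cdgbahgdabbagde')
  12 → (19, 'dabbagde')
  13 → (10, 'dacdgbahgdabbagde')
  14 → (25, 'de')
  15 → (0, 'defbbhebagdacdgbahgdabbagde')
  16 → (13, 'dgbahgdabbagde')
  17 → (26, 'e')
  18 → (6, 'ebagdacdgbahgdabbagde')
  19 → (1, 'efbbhebagdacdgbahgdabbagde')
  20 → (2, 'fbbhebagdacdgbahgdabbagde')
  21 → (14, 'gbahgdabbagde')
  22 → (18, 'gdabbagde')
  23 → (9, 'gdacdgbahgdabbagde')
  24 → (24, 'gde')
  25 → (5, 'hebagdacdgbahgdabbagde')
  26 → (17, 'hgdabbagde')

[20, 11, 8, 23, 16, 7, 22, 15, 21, 3, 4, 12, 19, 10, 25, 0, 13, 26, 6, 1, 2, 14, 18, 9, 24, 5, 17]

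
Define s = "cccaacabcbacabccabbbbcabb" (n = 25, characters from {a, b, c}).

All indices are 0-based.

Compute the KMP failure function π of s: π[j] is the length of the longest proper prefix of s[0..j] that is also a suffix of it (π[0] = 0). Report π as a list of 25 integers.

[0, 1, 2, 0, 0, 1, 0, 0, 1, 0, 0, 1, 0, 0, 1, 2, 0, 0, 0, 0, 0, 1, 0, 0, 0]

π[0] = 0
j=1 s[j]='c': π[1]=1 (border 'c')
j=2 s[j]='c': π[2]=2 (border 'cc')
j=3 s[j]='a': k: 2→1→0; π[3]=0 (border '')
j=4 s[j]='a': π[4]=0 (border '')
j=5 s[j]='c': π[5]=1 (border 'c')
j=6 s[j]='a': k: 1→0; π[6]=0 (border '')
j=7 s[j]='b': π[7]=0 (border '')
j=8 s[j]='c': π[8]=1 (border 'c')
j=9 s[j]='b': k: 1→0; π[9]=0 (border '')
j=10 s[j]='a': π[10]=0 (border '')
j=11 s[j]='c': π[11]=1 (border 'c')
j=12 s[j]='a': k: 1→0; π[12]=0 (border '')
j=13 s[j]='b': π[13]=0 (border '')
j=14 s[j]='c': π[14]=1 (border 'c')
j=15 s[j]='c': π[15]=2 (border 'cc')
j=16 s[j]='a': k: 2→1→0; π[16]=0 (border '')
j=17 s[j]='b': π[17]=0 (border '')
j=18 s[j]='b': π[18]=0 (border '')
j=19 s[j]='b': π[19]=0 (border '')
j=20 s[j]='b': π[20]=0 (border '')
j=21 s[j]='c': π[21]=1 (border 'c')
j=22 s[j]='a': k: 1→0; π[22]=0 (border '')
j=23 s[j]='b': π[23]=0 (border '')
j=24 s[j]='b': π[24]=0 (border '')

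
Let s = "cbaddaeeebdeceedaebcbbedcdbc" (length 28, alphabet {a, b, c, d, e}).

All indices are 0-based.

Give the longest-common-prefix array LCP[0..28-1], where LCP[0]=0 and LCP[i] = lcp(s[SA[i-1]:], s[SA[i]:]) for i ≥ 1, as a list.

[0, 1, 2, 0, 1, 1, 2, 1, 1, 0, 1, 2, 1, 1, 0, 3, 1, 1, 1, 1, 0, 2, 1, 1, 2, 1, 2, 2]

rank | idx | suffix
   0 |   2 | addaeeebdeceedaebcbbedcdbc
   1 |  16 | aebcbbedcdbc
   2 |   5 | aeeebdeceedaebcbbedcdbc
   3 |   1 | baddaeeebdeceedaebcbbedcdbc
   4 |  20 | bbedcdbc
   5 |  26 | bc
   6 |  18 | bcbbedcdbc
   7 |   9 | bdeceedaebcbbedcdbc
   8 |  21 | bedcdbc
   9 |  27 | c
  10 |   0 | cbaddaeeebdeceedaebcbbedcdbc
  11 |  19 | cbbedcdbc
  12 |  24 | cdbc
  13 |  12 | ceedaebcbbedcdbc
  14 |  15 | daebcbbedcdbc
  15 |   4 | daeeebdeceedaebcbbedcdbc
  16 |  25 | dbc
  17 |  23 | dcdbc
  18 |   3 | ddaeeebdeceedaebcbbedcdbc
  19 |  10 | deceedaebcbbedcdbc
  20 |  17 | ebcbbedcdbc
  21 |   8 | ebdeceedaebcbbedcdbc
  22 |  11 | eceedaebcbbedcdbc
  23 |  14 | edaebcbbedcdbc
  24 |  22 | edcdbc
  25 |   7 | eebdeceedaebcbbedcdbc
  26 |  13 | eedaebcbbedcdbc
  27 |   6 | eeebdeceedaebcbbedcdbc

SA = [2, 16, 5, 1, 20, 26, 18, 9, 21, 27, 0, 19, 24, 12, 15, 4, 25, 23, 3, 10, 17, 8, 11, 14, 22, 7, 13, 6]
rank  pair      lcp
   1  s[2:],s[16:]  1  'a'
   2  s[16:],s[5:]  2  'ae'
   3  s[5:],s[1:]  0  ''
   4  s[1:],s[20:]  1  'b'
   5  s[20:],s[26:]  1  'b'
   6  s[26:],s[18:]  2  'bc'
   7  s[18:],s[9:]  1  'b'
   8  s[9:],s[21:]  1  'b'
   9  s[21:],s[27:]  0  ''
  10  s[27:],s[0:]  1  'c'
  11  s[0:],s[19:]  2  'cb'
  12  s[19:],s[24:]  1  'c'
  13  s[24:],s[12:]  1  'c'
  14  s[12:],s[15:]  0  ''
  15  s[15:],s[4:]  3  'dae'
  16  s[4:],s[25:]  1  'd'
  17  s[25:],s[23:]  1  'd'
  18  s[23:],s[3:]  1  'd'
  19  s[3:],s[10:]  1  'd'
  20  s[10:],s[17:]  0  ''
  21  s[17:],s[8:]  2  'eb'
  22  s[8:],s[11:]  1  'e'
  23  s[11:],s[14:]  1  'e'
  24  s[14:],s[22:]  2  'ed'
  25  s[22:],s[7:]  1  'e'
  26  s[7:],s[13:]  2  'ee'
  27  s[13:],s[6:]  2  'ee'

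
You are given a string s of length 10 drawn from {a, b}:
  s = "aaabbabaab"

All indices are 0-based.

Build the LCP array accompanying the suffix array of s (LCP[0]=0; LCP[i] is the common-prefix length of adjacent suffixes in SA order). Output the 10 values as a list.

rank→(start, suffix):
  0 → (0, 'aaabbabaab')
  1 → (7, 'aab')
  2 → (1, 'aabbabaab')
  3 → (8, 'ab')
  4 → (5, 'abaab')
  5 → (2, 'abbabaab')
  6 → (9, 'b')
  7 → (6, 'baab')
  8 → (4, 'babaab')
  9 → (3, 'bbabaab')

SA = [0, 7, 1, 8, 5, 2, 9, 6, 4, 3]
[i] adj suffixes → lcp
  [1] 0/7 → 2 ('aa')
  [2] 7/1 → 3 ('aab')
  [3] 1/8 → 1 ('a')
  [4] 8/5 → 2 ('ab')
  [5] 5/2 → 2 ('ab')
  [6] 2/9 → 0 ('')
  [7] 9/6 → 1 ('b')
  [8] 6/4 → 2 ('ba')
  [9] 4/3 → 1 ('b')

[0, 2, 3, 1, 2, 2, 0, 1, 2, 1]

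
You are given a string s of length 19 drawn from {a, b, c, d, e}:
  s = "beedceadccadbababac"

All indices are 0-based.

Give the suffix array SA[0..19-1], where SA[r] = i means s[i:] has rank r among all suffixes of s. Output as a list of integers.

[13, 15, 17, 10, 6, 12, 14, 16, 0, 18, 9, 8, 4, 11, 7, 3, 5, 2, 1]

sorted suffixes:
  #0 SA[0]=13  'ababac'
  #1 SA[1]=15  'abac'
  #2 SA[2]=17  'ac'
  #3 SA[3]=10  'adbababac'
  #4 SA[4]=6  'adccadbababac'
  #5 SA[5]=12  'bababac'
  #6 SA[6]=14  'babac'
  #7 SA[7]=16  'bac'
  #8 SA[8]=0  'beedceadccadbababac'
  #9 SA[9]=18  'c'
  #10 SA[10]=9  'cadbababac'
  #11 SA[11]=8  'ccadbababac'
  #12 SA[12]=4  'ceadccadbababac'
  #13 SA[13]=11  'dbababac'
  #14 SA[14]=7  'dccadbababac'
  #15 SA[15]=3  'dceadccadbababac'
  #16 SA[16]=5  'eadccadbababac'
  #17 SA[17]=2  'edceadccadbababac'
  #18 SA[18]=1  'eedceadccadbababac'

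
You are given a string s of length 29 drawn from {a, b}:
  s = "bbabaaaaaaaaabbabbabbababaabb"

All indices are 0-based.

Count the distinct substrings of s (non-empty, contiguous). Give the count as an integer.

327

sorted suffixes:
  #0 SA[0]=4  'aaaaaaaaabbabbabbababaabb'
  #1 SA[1]=5  'aaaaaaaabbabbabbababaabb'
  #2 SA[2]=6  'aaaaaaabbabbabbababaabb'
  #3 SA[3]=7  'aaaaaabbabbabbababaabb'
  #4 SA[4]=8  'aaaaabbabbabbababaabb'
  #5 SA[5]=9  'aaaabbabbabbababaabb'
  #6 SA[6]=10  'aaabbabbabbababaabb'
  #7 SA[7]=25  'aabb'
  #8 SA[8]=11  'aabbabbabbababaabb'
  #9 SA[9]=2  'abaaaaaaaaabbabbabbababaabb'
  #10 SA[10]=23  'abaabb'
  #11 SA[11]=21  'ababaabb'
  #12 SA[12]=26  'abb'
  #13 SA[13]=18  'abbababaabb'
  #14 SA[14]=15  'abbabbababaabb'
  #15 SA[15]=12  'abbabbabbababaabb'
  #16 SA[16]=28  'b'
  #17 SA[17]=3  'baaaaaaaaabbabbabbababaabb'
  #18 SA[18]=24  'baabb'
  #19 SA[19]=1  'babaaaaaaaaabbabbabbababaabb'
  #20 SA[20]=22  'babaabb'
  #21 SA[21]=20  'bababaabb'
  #22 SA[22]=17  'babbababaabb'
  #23 SA[23]=14  'babbabbababaabb'
  #24 SA[24]=27  'bb'
  #25 SA[25]=0  'bbabaaaaaaaaabbabbabbababaabb'
  #26 SA[26]=19  'bbababaabb'
  #27 SA[27]=16  'bbabbababaabb'
  #28 SA[28]=13  'bbabbabbababaabb'

SA = [4, 5, 6, 7, 8, 9, 10, 25, 11, 2, 23, 21, 26, 18, 15, 12, 28, 3, 24, 1, 22, 20, 17, 14, 27, 0, 19, 16, 13]
i: (SA[i-1],SA[i]) lcp shared
  1: (4,5) 8 'aaaaaaaa'
  2: (5,6) 7 'aaaaaaa'
  3: (6,7) 6 'aaaaaa'
  4: (7,8) 5 'aaaaa'
  5: (8,9) 4 'aaaa'
  6: (9,10) 3 'aaa'
  7: (10,25) 2 'aa'
  8: (25,11) 4 'aabb'
  9: (11,2) 1 'a'
  10: (2,23) 4 'abaa'
  11: (23,21) 3 'aba'
  12: (21,26) 2 'ab'
  13: (26,18) 3 'abb'
  14: (18,15) 5 'abbab'
  15: (15,12) 8 'abbabbab'
  16: (12,28) 0 ''
  17: (28,3) 1 'b'
  18: (3,24) 3 'baa'
  19: (24,1) 2 'ba'
  20: (1,22) 5 'babaa'
  21: (22,20) 4 'baba'
  22: (20,17) 3 'bab'
  23: (17,14) 6 'babbab'
  24: (14,27) 1 'b'
  25: (27,0) 2 'bb'
  26: (0,19) 5 'bbaba'
  27: (19,16) 4 'bbab'
  28: (16,13) 7 'bbabbab'

n(n+1)/2 = 29·30/2 = 435
Σ LCP = 0 + 8 + 7 + 6 + 5 + 4 + 3 + 2 + 4 + 1 + 4 + 3 + 2 + 3 + 5 + 8 + 0 + 1 + 3 + 2 + 5 + 4 + 3 + 6 + 1 + 2 + 5 + 4 + 7 = 108
distinct = 435 − 108 = 327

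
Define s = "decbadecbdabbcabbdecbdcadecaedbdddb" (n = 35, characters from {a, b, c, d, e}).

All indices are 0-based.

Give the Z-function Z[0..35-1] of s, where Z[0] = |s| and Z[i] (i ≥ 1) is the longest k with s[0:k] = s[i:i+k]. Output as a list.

Z[0]=35
i=1: fresh scan; Z[1]=0
i=2: fresh scan; Z[2]=0
i=3: fresh scan; Z[3]=0
i=4: fresh scan; Z[4]=0
i=5: fresh scan; Z[5]=4 scan→box=[5,9)
i=6: min(r-i=3, Z[1]=0)=0; Z[6]=0
i=7: min(r-i=2, Z[2]=0)=0; Z[7]=0
i=8: min(r-i=1, Z[3]=0)=0; Z[8]=0
i=9: fresh scan; Z[9]=1 scan→box=[9,10)
i=10: fresh scan; Z[10]=0
i=11: fresh scan; Z[11]=0
i=12: fresh scan; Z[12]=0
i=13: fresh scan; Z[13]=0
i=14: fresh scan; Z[14]=0
i=15: fresh scan; Z[15]=0
i=16: fresh scan; Z[16]=0
i=17: fresh scan; Z[17]=4 scan→box=[17,21)
i=18: min(r-i=3, Z[1]=0)=0; Z[18]=0
i=19: min(r-i=2, Z[2]=0)=0; Z[19]=0
i=20: min(r-i=1, Z[3]=0)=0; Z[20]=0
i=21: fresh scan; Z[21]=1 scan→box=[21,22)
i=22: fresh scan; Z[22]=0
i=23: fresh scan; Z[23]=0
i=24: fresh scan; Z[24]=3 scan→box=[24,27)
i=25: min(r-i=2, Z[1]=0)=0; Z[25]=0
i=26: min(r-i=1, Z[2]=0)=0; Z[26]=0
i=27: fresh scan; Z[27]=0
i=28: fresh scan; Z[28]=0
i=29: fresh scan; Z[29]=1 scan→box=[29,30)
i=30: fresh scan; Z[30]=0
i=31: fresh scan; Z[31]=1 scan→box=[31,32)
i=32: fresh scan; Z[32]=1 scan→box=[32,33)
i=33: fresh scan; Z[33]=1 scan→box=[33,34)
i=34: fresh scan; Z[34]=0

[35, 0, 0, 0, 0, 4, 0, 0, 0, 1, 0, 0, 0, 0, 0, 0, 0, 4, 0, 0, 0, 1, 0, 0, 3, 0, 0, 0, 0, 1, 0, 1, 1, 1, 0]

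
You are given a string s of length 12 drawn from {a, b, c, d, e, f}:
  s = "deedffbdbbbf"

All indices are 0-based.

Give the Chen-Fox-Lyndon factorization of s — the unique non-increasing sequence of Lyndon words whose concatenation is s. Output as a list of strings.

["deedff", "bd", "bbbf"]

emit factor 1: 'deedff' (i=0, period=6)
emit factor 2: 'bd' (i=6, period=2)
emit factor 3: 'bbbf' (i=8, period=4)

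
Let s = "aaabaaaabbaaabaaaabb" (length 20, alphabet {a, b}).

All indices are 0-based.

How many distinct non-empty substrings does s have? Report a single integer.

135

rank | idx | suffix
   0 |  14 | aaaabb
   1 |   4 | aaaabbaaabaaaabb
   2 |  10 | aaabaaaabb
   3 |   0 | aaabaaaabbaaabaaaabb
   4 |  15 | aaabb
   5 |   5 | aaabbaaabaaaabb
   6 |  11 | aabaaaabb
   7 |   1 | aabaaaabbaaabaaaabb
   8 |  16 | aabb
   9 |   6 | aabbaaabaaaabb
  10 |  12 | abaaaabb
  11 |   2 | abaaaabbaaabaaaabb
  12 |  17 | abb
  13 |   7 | abbaaabaaaabb
  14 |  19 | b
  15 |  13 | baaaabb
  16 |   3 | baaaabbaaabaaaabb
  17 |   9 | baaabaaaabb
  18 |  18 | bb
  19 |   8 | bbaaabaaaabb

SA = [14, 4, 10, 0, 15, 5, 11, 1, 16, 6, 12, 2, 17, 7, 19, 13, 3, 9, 18, 8]
i: (SA[i-1],SA[i]) lcp shared
  1: (14,4) 6 'aaaabb'
  2: (4,10) 3 'aaa'
  3: (10,0) 10 'aaabaaaabb'
  4: (0,15) 4 'aaab'
  5: (15,5) 5 'aaabb'
  6: (5,11) 2 'aa'
  7: (11,1) 9 'aabaaaabb'
  8: (1,16) 3 'aab'
  9: (16,6) 4 'aabb'
  10: (6,12) 1 'a'
  11: (12,2) 8 'abaaaabb'
  12: (2,17) 2 'ab'
  13: (17,7) 3 'abb'
  14: (7,19) 0 ''
  15: (19,13) 1 'b'
  16: (13,3) 7 'baaaabb'
  17: (3,9) 4 'baaa'
  18: (9,18) 1 'b'
  19: (18,8) 2 'bb'

n(n+1)/2 = 20·21/2 = 210
Σ LCP = 0 + 6 + 3 + 10 + 4 + 5 + 2 + 9 + 3 + 4 + 1 + 8 + 2 + 3 + 0 + 1 + 7 + 4 + 1 + 2 = 75
distinct = 210 − 75 = 135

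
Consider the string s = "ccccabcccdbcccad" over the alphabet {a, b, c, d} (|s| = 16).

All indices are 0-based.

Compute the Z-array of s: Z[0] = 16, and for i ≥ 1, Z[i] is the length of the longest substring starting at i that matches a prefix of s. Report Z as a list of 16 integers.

[16, 3, 2, 1, 0, 0, 3, 2, 1, 0, 0, 3, 2, 1, 0, 0]

Z[0]=16
i=1: fresh scan; Z[1]=3 extend→box=[1,4)
i=2: min(r-i=2, Z[1]=3)=2; Z[2]=2
i=3: min(r-i=1, Z[2]=2)=1; Z[3]=1
i=4: fresh scan; Z[4]=0
i=5: fresh scan; Z[5]=0
i=6: fresh scan; Z[6]=3 extend→box=[6,9)
i=7: min(r-i=2, Z[1]=3)=2; Z[7]=2
i=8: min(r-i=1, Z[2]=2)=1; Z[8]=1
i=9: fresh scan; Z[9]=0
i=10: fresh scan; Z[10]=0
i=11: fresh scan; Z[11]=3 extend→box=[11,14)
i=12: min(r-i=2, Z[1]=3)=2; Z[12]=2
i=13: min(r-i=1, Z[2]=2)=1; Z[13]=1
i=14: fresh scan; Z[14]=0
i=15: fresh scan; Z[15]=0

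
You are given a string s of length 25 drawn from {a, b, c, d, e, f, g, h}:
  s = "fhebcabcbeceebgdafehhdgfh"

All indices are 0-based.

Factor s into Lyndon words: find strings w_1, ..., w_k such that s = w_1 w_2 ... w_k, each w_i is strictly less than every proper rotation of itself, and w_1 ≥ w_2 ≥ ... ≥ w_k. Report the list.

["fh", "e", "bc", "abcbeceebgdafehhdgfh"]

emit factor 1: 'fh' (i=0, period=2)
emit factor 2: 'e' (i=2, period=1)
emit factor 3: 'bc' (i=3, period=2)
emit factor 4: 'abcbeceebgdafehhdgfh' (i=5, period=20)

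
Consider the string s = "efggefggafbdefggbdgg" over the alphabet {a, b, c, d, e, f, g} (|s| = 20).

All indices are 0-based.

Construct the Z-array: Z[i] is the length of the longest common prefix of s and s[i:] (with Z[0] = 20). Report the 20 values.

Z[0]=20
i=1: fresh scan; Z[1]=0
i=2: fresh scan; Z[2]=0
i=3: fresh scan; Z[3]=0
i=4: fresh scan; Z[4]=4 grow→box=[4,8)
i=5: min(r-i=3, Z[1]=0)=0; Z[5]=0
i=6: min(r-i=2, Z[2]=0)=0; Z[6]=0
i=7: min(r-i=1, Z[3]=0)=0; Z[7]=0
i=8: fresh scan; Z[8]=0
i=9: fresh scan; Z[9]=0
i=10: fresh scan; Z[10]=0
i=11: fresh scan; Z[11]=0
i=12: fresh scan; Z[12]=4 grow→box=[12,16)
i=13: min(r-i=3, Z[1]=0)=0; Z[13]=0
i=14: min(r-i=2, Z[2]=0)=0; Z[14]=0
i=15: min(r-i=1, Z[3]=0)=0; Z[15]=0
i=16: fresh scan; Z[16]=0
i=17: fresh scan; Z[17]=0
i=18: fresh scan; Z[18]=0
i=19: fresh scan; Z[19]=0

[20, 0, 0, 0, 4, 0, 0, 0, 0, 0, 0, 0, 4, 0, 0, 0, 0, 0, 0, 0]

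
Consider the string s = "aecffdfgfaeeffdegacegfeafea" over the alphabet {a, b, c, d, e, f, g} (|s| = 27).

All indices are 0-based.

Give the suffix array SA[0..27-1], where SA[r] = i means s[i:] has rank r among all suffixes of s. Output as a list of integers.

rank→(start, suffix):
  0 → (26, 'a')
  1 → (17, 'acegfeafea')
  2 → (0, 'aecffdfgfaeeffdegacegfeafea')
  3 → (9, 'aeeffdegacegfeafea')
  4 → (23, 'afea')
  5 → (18, 'cegfeafea')
  6 → (2, 'cffdfgfaeeffdegacegfeafea')
  7 → (14, 'degacegfeafea')
  8 → (5, 'dfgfaeeffdegacegfeafea')
  9 → (25, 'ea')
  10 → (22, 'eafea')
  11 → (1, 'ecffdfgfaeeffdegacegfeafea')
  12 → (10, 'eeffdegacegfeafea')
  13 → (11, 'effdegacegfeafea')
  14 → (15, 'egacegfeafea')
  15 → (19, 'egfeafea')
  16 → (8, 'faeeffdegacegfeafea')
  17 → (13, 'fdegacegfeafea')
  18 → (4, 'fdfgfaeeffdegacegfeafea')
  19 → (24, 'fea')
  20 → (21, 'feafea')
  21 → (12, 'ffdegacegfeafea')
  22 → (3, 'ffdfgfaeeffdegacegfeafea')
  23 → (6, 'fgfaeeffdegacegfeafea')
  24 → (16, 'gacegfeafea')
  25 → (7, 'gfaeeffdegacegfeafea')
  26 → (20, 'gfeafea')

[26, 17, 0, 9, 23, 18, 2, 14, 5, 25, 22, 1, 10, 11, 15, 19, 8, 13, 4, 24, 21, 12, 3, 6, 16, 7, 20]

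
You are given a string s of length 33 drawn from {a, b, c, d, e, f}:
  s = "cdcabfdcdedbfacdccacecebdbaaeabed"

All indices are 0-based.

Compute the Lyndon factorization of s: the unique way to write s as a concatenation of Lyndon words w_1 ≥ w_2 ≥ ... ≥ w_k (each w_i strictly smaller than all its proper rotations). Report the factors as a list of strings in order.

["cd", "c", "abfdcdedbfacdccacecebdb", "aaeabed"]

emit factor 1: 'cd' (i=0, period=2)
emit factor 2: 'c' (i=2, period=1)
emit factor 3: 'abfdcdedbfacdccacecebdb' (i=3, period=23)
emit factor 4: 'aaeabed' (i=26, period=7)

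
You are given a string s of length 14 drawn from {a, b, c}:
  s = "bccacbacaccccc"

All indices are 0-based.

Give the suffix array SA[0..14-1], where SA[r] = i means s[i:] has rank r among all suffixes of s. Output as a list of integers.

[6, 3, 8, 5, 0, 13, 2, 7, 4, 12, 1, 11, 10, 9]

rank | idx | suffix
   0 |   6 | acaccccc
   1 |   3 | acbacaccccc
   2 |   8 | accccc
   3 |   5 | bacaccccc
   4 |   0 | bccacbacaccccc
   5 |  13 | c
   6 |   2 | cacbacaccccc
   7 |   7 | caccccc
   8 |   4 | cbacaccccc
   9 |  12 | cc
  10 |   1 | ccacbacaccccc
  11 |  11 | ccc
  12 |  10 | cccc
  13 |   9 | ccccc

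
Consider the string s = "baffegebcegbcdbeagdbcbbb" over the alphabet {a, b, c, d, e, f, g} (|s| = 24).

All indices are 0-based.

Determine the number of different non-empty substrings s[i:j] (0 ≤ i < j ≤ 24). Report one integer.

278

rank→(start, suffix):
  0 → (1, 'affegebcegbcdbeagdbcbbb')
  1 → (16, 'agdbcbbb')
  2 → (23, 'b')
  3 → (0, 'baffegebcegbcdbeagdbcbbb')
  4 → (22, 'bb')
  5 → (21, 'bbb')
  6 → (19, 'bcbbb')
  7 → (11, 'bcdbeagdbcbbb')
  8 → (7, 'bcegbcdbeagdbcbbb')
  9 → (14, 'beagdbcbbb')
  10 → (20, 'cbbb')
  11 → (12, 'cdbeagdbcbbb')
  12 → (8, 'cegbcdbeagdbcbbb')
  13 → (18, 'dbcbbb')
  14 → (13, 'dbeagdbcbbb')
  15 → (15, 'eagdbcbbb')
  16 → (6, 'ebcegbcdbeagdbcbbb')
  17 → (9, 'egbcdbeagdbcbbb')
  18 → (4, 'egebcegbcdbeagdbcbbb')
  19 → (3, 'fegebcegbcdbeagdbcbbb')
  20 → (2, 'ffegebcegbcdbeagdbcbbb')
  21 → (10, 'gbcdbeagdbcbbb')
  22 → (17, 'gdbcbbb')
  23 → (5, 'gebcegbcdbeagdbcbbb')

SA = [1, 16, 23, 0, 22, 21, 19, 11, 7, 14, 20, 12, 8, 18, 13, 15, 6, 9, 4, 3, 2, 10, 17, 5]
i: (SA[i-1],SA[i]) lcp shared
  1: (1,16) 1 'a'
  2: (16,23) 0 ''
  3: (23,0) 1 'b'
  4: (0,22) 1 'b'
  5: (22,21) 2 'bb'
  6: (21,19) 1 'b'
  7: (19,11) 2 'bc'
  8: (11,7) 2 'bc'
  9: (7,14) 1 'b'
  10: (14,20) 0 ''
  11: (20,12) 1 'c'
  12: (12,8) 1 'c'
  13: (8,18) 0 ''
  14: (18,13) 2 'db'
  15: (13,15) 0 ''
  16: (15,6) 1 'e'
  17: (6,9) 1 'e'
  18: (9,4) 2 'eg'
  19: (4,3) 0 ''
  20: (3,2) 1 'f'
  21: (2,10) 0 ''
  22: (10,17) 1 'g'
  23: (17,5) 1 'g'

n(n+1)/2 = 24·25/2 = 300
Σ LCP = 0 + 1 + 0 + 1 + 1 + 2 + 1 + 2 + 2 + 1 + 0 + 1 + 1 + 0 + 2 + 0 + 1 + 1 + 2 + 0 + 1 + 0 + 1 + 1 = 22
distinct = 300 − 22 = 278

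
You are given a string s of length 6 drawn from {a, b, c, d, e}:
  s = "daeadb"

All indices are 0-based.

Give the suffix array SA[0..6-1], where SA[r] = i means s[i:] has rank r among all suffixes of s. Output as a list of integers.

[3, 1, 5, 0, 4, 2]

rank | idx | suffix
   0 |   3 | adb
   1 |   1 | aeadb
   2 |   5 | b
   3 |   0 | daeadb
   4 |   4 | db
   5 |   2 | eadb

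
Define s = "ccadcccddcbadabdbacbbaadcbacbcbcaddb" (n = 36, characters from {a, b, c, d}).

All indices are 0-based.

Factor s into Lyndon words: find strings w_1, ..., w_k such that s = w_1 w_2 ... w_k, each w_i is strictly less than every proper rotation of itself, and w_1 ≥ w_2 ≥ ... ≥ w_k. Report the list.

["c", "c", "adcccddcb", "ad", "abdbacbb", "aadcbacbcbcaddb"]

emit factor 1: 'c' (i=0, period=1)
emit factor 2: 'c' (i=1, period=1)
emit factor 3: 'adcccddcb' (i=2, period=9)
emit factor 4: 'ad' (i=11, period=2)
emit factor 5: 'abdbacbb' (i=13, period=8)
emit factor 6: 'aadcbacbcbcaddb' (i=21, period=15)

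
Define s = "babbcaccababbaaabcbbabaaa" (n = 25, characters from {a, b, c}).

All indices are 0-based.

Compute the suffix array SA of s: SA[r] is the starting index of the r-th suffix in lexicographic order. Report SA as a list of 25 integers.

rank | idx | suffix
   0 |  24 | a
   1 |  23 | aa
   2 |  22 | aaa
   3 |  13 | aaabcbbabaaa
   4 |  14 | aabcbbabaaa
   5 |  20 | abaaa
   6 |   8 | ababbaaabcbbabaaa
   7 |  10 | abbaaabcbbabaaa
   8 |   1 | abbcaccababbaaabcbbabaaa
   9 |  15 | abcbbabaaa
  10 |   5 | accababbaaabcbbabaaa
  11 |  21 | baaa
  12 |  12 | baaabcbbabaaa
  13 |  19 | babaaa
  14 |   9 | babbaaabcbbabaaa
  15 |   0 | babbcaccababbaaabcbbabaaa
  16 |  11 | bbaaabcbbabaaa
  17 |  18 | bbabaaa
  18 |   2 | bbcaccababbaaabcbbabaaa
  19 |   3 | bcaccababbaaabcbbabaaa
  20 |  16 | bcbbabaaa
  21 |   7 | cababbaaabcbbabaaa
  22 |   4 | caccababbaaabcbbabaaa
  23 |  17 | cbbabaaa
  24 |   6 | ccababbaaabcbbabaaa

[24, 23, 22, 13, 14, 20, 8, 10, 1, 15, 5, 21, 12, 19, 9, 0, 11, 18, 2, 3, 16, 7, 4, 17, 6]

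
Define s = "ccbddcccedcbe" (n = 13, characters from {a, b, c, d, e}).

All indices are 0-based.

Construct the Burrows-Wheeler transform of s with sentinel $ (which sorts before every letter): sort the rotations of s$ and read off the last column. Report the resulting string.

ecccd$dccedbbc

rank  rotation        last
    0  $ccbddcccedcbe  e
    1  bddcccedcbe$cc  c
    2  be$ccbddcccedc  c
    3  cbddcccedcbe$c  c
    4  cbe$ccbddccced  d
    5  ccbddcccedcbe$  $
    6  cccedcbe$ccbdd  d
    7  ccedcbe$ccbddc  c
    8  cedcbe$ccbddcc  c
    9  dcbe$ccbddccce  e
   10  dcccedcbe$ccbd  d
   11  ddcccedcbe$ccb  b
   12  e$ccbddcccedcb  b
   13  edcbe$ccbddccc  c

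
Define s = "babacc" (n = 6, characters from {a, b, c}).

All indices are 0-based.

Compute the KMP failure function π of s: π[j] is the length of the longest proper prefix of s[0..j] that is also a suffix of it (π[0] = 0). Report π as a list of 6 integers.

[0, 0, 1, 2, 0, 0]

π[0] = 0
j=1 s[j]='a': π[1]=0 (border '')
j=2 s[j]='b': π[2]=1 (border 'b')
j=3 s[j]='a': π[3]=2 (border 'ba')
j=4 s[j]='c': k: 2→0; π[4]=0 (border '')
j=5 s[j]='c': π[5]=0 (border '')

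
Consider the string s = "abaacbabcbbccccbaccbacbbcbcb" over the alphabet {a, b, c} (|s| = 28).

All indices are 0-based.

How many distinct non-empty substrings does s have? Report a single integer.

sorted suffixes:
  #0 SA[0]=2  'aacbabcbbccccbaccbacbbcbcb'
  #1 SA[1]=0  'abaacbabcbbccccbaccbacbbcbcb'
  #2 SA[2]=6  'abcbbccccbaccbacbbcbcb'
  #3 SA[3]=3  'acbabcbbccccbaccbacbbcbcb'
  #4 SA[4]=20  'acbbcbcb'
  #5 SA[5]=16  'accbacbbcbcb'
  #6 SA[6]=27  'b'
  #7 SA[7]=1  'baacbabcbbccccbaccbacbbcbcb'
  #8 SA[8]=5  'babcbbccccbaccbacbbcbcb'
  #9 SA[9]=19  'bacbbcbcb'
  #10 SA[10]=15  'baccbacbbcbcb'
  #11 SA[11]=22  'bbcbcb'
  #12 SA[12]=9  'bbccccbaccbacbbcbcb'
  #13 SA[13]=25  'bcb'
  #14 SA[14]=7  'bcbbccccbaccbacbbcbcb'
  #15 SA[15]=23  'bcbcb'
  #16 SA[16]=10  'bccccbaccbacbbcbcb'
  #17 SA[17]=26  'cb'
  #18 SA[18]=4  'cbabcbbccccbaccbacbbcbcb'
  #19 SA[19]=18  'cbacbbcbcb'
  #20 SA[20]=14  'cbaccbacbbcbcb'
  #21 SA[21]=21  'cbbcbcb'
  #22 SA[22]=8  'cbbccccbaccbacbbcbcb'
  #23 SA[23]=24  'cbcb'
  #24 SA[24]=17  'ccbacbbcbcb'
  #25 SA[25]=13  'ccbaccbacbbcbcb'
  #26 SA[26]=12  'cccbaccbacbbcbcb'
  #27 SA[27]=11  'ccccbaccbacbbcbcb'

SA = [2, 0, 6, 3, 20, 16, 27, 1, 5, 19, 15, 22, 9, 25, 7, 23, 10, 26, 4, 18, 14, 21, 8, 24, 17, 13, 12, 11]
[i] adj suffixes → lcp
  [1] 2/0 → 1 ('a')
  [2] 0/6 → 2 ('ab')
  [3] 6/3 → 1 ('a')
  [4] 3/20 → 3 ('acb')
  [5] 20/16 → 2 ('ac')
  [6] 16/27 → 0 ('')
  [7] 27/1 → 1 ('b')
  [8] 1/5 → 2 ('ba')
  [9] 5/19 → 2 ('ba')
  [10] 19/15 → 3 ('bac')
  [11] 15/22 → 1 ('b')
  [12] 22/9 → 3 ('bbc')
  [13] 9/25 → 1 ('b')
  [14] 25/7 → 3 ('bcb')
  [15] 7/23 → 3 ('bcb')
  [16] 23/10 → 2 ('bc')
  [17] 10/26 → 0 ('')
  [18] 26/4 → 2 ('cb')
  [19] 4/18 → 3 ('cba')
  [20] 18/14 → 4 ('cbac')
  [21] 14/21 → 2 ('cb')
  [22] 21/8 → 4 ('cbbc')
  [23] 8/24 → 2 ('cb')
  [24] 24/17 → 1 ('c')
  [25] 17/13 → 5 ('ccbac')
  [26] 13/12 → 2 ('cc')
  [27] 12/11 → 3 ('ccc')

n(n+1)/2 = 28·29/2 = 406
Σ LCP = 0 + 1 + 2 + 1 + 3 + 2 + 0 + 1 + 2 + 2 + 3 + 1 + 3 + 1 + 3 + 3 + 2 + 0 + 2 + 3 + 4 + 2 + 4 + 2 + 1 + 5 + 2 + 3 = 58
distinct = 406 − 58 = 348

348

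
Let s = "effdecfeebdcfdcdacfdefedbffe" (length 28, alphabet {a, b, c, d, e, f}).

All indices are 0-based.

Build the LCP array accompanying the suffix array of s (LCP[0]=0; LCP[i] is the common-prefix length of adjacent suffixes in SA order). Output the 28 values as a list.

rank→(start, suffix):
  0 → (16, 'acfdefedbffe')
  1 → (9, 'bdcfdcdacfdefedbffe')
  2 → (24, 'bffe')
  3 → (14, 'cdacfdefedbffe')
  4 → (11, 'cfdcdacfdefedbffe')
  5 → (17, 'cfdefedbffe')
  6 → (5, 'cfeebdcfdcdacfdefedbffe')
  7 → (15, 'dacfdefedbffe')
  8 → (23, 'dbffe')
  9 → (13, 'dcdacfdefedbffe')
  10 → (10, 'dcfdcdacfdefedbffe')
  11 → (3, 'decfeebdcfdcdacfdefedbffe')
  12 → (19, 'defedbffe')
  13 → (27, 'e')
  14 → (8, 'ebdcfdcdacfdefedbffe')
  15 → (4, 'ecfeebdcfdcdacfdefedbffe')
  16 → (22, 'edbffe')
  17 → (7, 'eebdcfdcdacfdefedbffe')
  18 → (20, 'efedbffe')
  19 → (0, 'effdecfeebdcfdcdacfdefedbffe')
  20 → (12, 'fdcdacfdefedbffe')
  21 → (2, 'fdecfeebdcfdcdacfdefedbffe')
  22 → (18, 'fdefedbffe')
  23 → (26, 'fe')
  24 → (21, 'fedbffe')
  25 → (6, 'feebdcfdcdacfdefedbffe')
  26 → (1, 'ffdecfeebdcfdcdacfdefedbffe')
  27 → (25, 'ffe')

SA = [16, 9, 24, 14, 11, 17, 5, 15, 23, 13, 10, 3, 19, 27, 8, 4, 22, 7, 20, 0, 12, 2, 18, 26, 21, 6, 1, 25]
rank  pair      lcp
   1  s[16:],s[9:]  0  ''
   2  s[9:],s[24:]  1  'b'
   3  s[24:],s[14:]  0  ''
   4  s[14:],s[11:]  1  'c'
   5  s[11:],s[17:]  3  'cfd'
   6  s[17:],s[5:]  2  'cf'
   7  s[5:],s[15:]  0  ''
   8  s[15:],s[23:]  1  'd'
   9  s[23:],s[13:]  1  'd'
  10  s[13:],s[10:]  2  'dc'
  11  s[10:],s[3:]  1  'd'
  12  s[3:],s[19:]  2  'de'
  13  s[19:],s[27:]  0  ''
  14  s[27:],s[8:]  1  'e'
  15  s[8:],s[4:]  1  'e'
  16  s[4:],s[22:]  1  'e'
  17  s[22:],s[7:]  1  'e'
  18  s[7:],s[20:]  1  'e'
  19  s[20:],s[0:]  2  'ef'
  20  s[0:],s[12:]  0  ''
  21  s[12:],s[2:]  2  'fd'
  22  s[2:],s[18:]  3  'fde'
  23  s[18:],s[26:]  1  'f'
  24  s[26:],s[21:]  2  'fe'
  25  s[21:],s[6:]  2  'fe'
  26  s[6:],s[1:]  1  'f'
  27  s[1:],s[25:]  2  'ff'

[0, 0, 1, 0, 1, 3, 2, 0, 1, 1, 2, 1, 2, 0, 1, 1, 1, 1, 1, 2, 0, 2, 3, 1, 2, 2, 1, 2]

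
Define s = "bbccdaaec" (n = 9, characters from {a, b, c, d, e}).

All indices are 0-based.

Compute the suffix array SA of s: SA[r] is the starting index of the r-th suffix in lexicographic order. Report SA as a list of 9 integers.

rank→(start, suffix):
  0 → (5, 'aaec')
  1 → (6, 'aec')
  2 → (0, 'bbccdaaec')
  3 → (1, 'bccdaaec')
  4 → (8, 'c')
  5 → (2, 'ccdaaec')
  6 → (3, 'cdaaec')
  7 → (4, 'daaec')
  8 → (7, 'ec')

[5, 6, 0, 1, 8, 2, 3, 4, 7]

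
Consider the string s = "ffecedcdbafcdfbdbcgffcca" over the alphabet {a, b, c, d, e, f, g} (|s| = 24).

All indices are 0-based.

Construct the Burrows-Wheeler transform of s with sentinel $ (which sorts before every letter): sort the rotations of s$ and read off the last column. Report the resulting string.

acbddfcfdfebcbecfcdfafg$c

rank  rotation                   last
    0  $ffecedcdbafcdfbdbcgffcca  a
    1  a$ffecedcdbafcdfbdbcgffcc  c
    2  afcdfbdbcgffcca$ffecedcdb  b
    3  bafcdfbdbcgffcca$ffecedcd  d
    4  bcgffcca$ffecedcdbafcdfbd  d
    5  bdbcgffcca$ffecedcdbafcdf  f
    6  ca$ffecedcdbafcdfbdbcgffc  c
    7  cca$ffecedcdbafcdfbdbcgff  f
    8  cdbafcdfbdbcgffcca$ffeced  d
    9  cdfbdbcgffcca$ffecedcdbaf  f
   10  cedcdbafcdfbdbcgffcca$ffe  e
   11  cgffcca$ffecedcdbafcdfbdb  b
   12  dbafcdfbdbcgffcca$ffecedc  c
   13  dbcgffcca$ffecedcdbafcdfb  b
   14  dcdbafcdfbdbcgffcca$ffece  e
   15  dfbdbcgffcca$ffecedcdbafc  c
   16  ecedcdbafcdfbdbcgffcca$ff  f
   17  edcdbafcdfbdbcgffcca$ffec  c
   18  fbdbcgffcca$ffecedcdbafcd  d
   19  fcca$ffecedcdbafcdfbdbcgf  f
   20  fcdfbdbcgffcca$ffecedcdba  a
   21  fecedcdbafcdfbdbcgffcca$f  f
   22  ffcca$ffecedcdbafcdfbdbcg  g
   23  ffecedcdbafcdfbdbcgffcca$  $
   24  gffcca$ffecedcdbafcdfbdbc  c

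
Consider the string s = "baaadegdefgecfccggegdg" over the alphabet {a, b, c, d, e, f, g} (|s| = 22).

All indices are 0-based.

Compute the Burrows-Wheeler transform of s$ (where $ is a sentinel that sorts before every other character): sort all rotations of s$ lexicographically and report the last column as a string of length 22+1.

rank  rotation                 last
    0  $baaadegdefgecfccggegdg  g
    1  aaadegdefgecfccggegdg$b  b
    2  aadegdefgecfccggegdg$ba  a
    3  adegdefgecfccggegdg$baa  a
    4  baaadegdefgecfccggegdg$  $
    5  ccggegdg$baaadegdefgecf  f
    6  cfccggegdg$baaadegdefge  e
    7  cggegdg$baaadegdefgecfc  c
    8  defgecfccggegdg$baaadeg  g
    9  degdefgecfccggegdg$baaa  a
   10  dg$baaadegdefgecfccggeg  g
   11  ecfccggegdg$baaadegdefg  g
   12  efgecfccggegdg$baaadegd  d
   13  egdefgecfccggegdg$baaad  d
   14  egdg$baaadegdefgecfccgg  g
   15  fccggegdg$baaadegdefgec  c
   16  fgecfccggegdg$baaadegde  e
   17  g$baaadegdefgecfccggegd  d
   18  gdefgecfccggegdg$baaade  e
   19  gdg$baaadegdefgecfccgge  e
   20  gecfccggegdg$baaadegdef  f
   21  gegdg$baaadegdefgecfccg  g
   22  ggegdg$baaadegdefgecfcc  c

gbaa$fecgaggddgcedeefgc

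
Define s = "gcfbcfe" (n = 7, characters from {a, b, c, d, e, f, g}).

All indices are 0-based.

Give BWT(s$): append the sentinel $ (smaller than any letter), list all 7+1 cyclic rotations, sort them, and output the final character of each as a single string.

rank  rotation  last
    0  $gcfbcfe  e
    1  bcfe$gcf  f
    2  cfbcfe$g  g
    3  cfe$gcfb  b
    4  e$gcfbcf  f
    5  fbcfe$gc  c
    6  fe$gcfbc  c
    7  gcfbcfe$  $

efgbfcc$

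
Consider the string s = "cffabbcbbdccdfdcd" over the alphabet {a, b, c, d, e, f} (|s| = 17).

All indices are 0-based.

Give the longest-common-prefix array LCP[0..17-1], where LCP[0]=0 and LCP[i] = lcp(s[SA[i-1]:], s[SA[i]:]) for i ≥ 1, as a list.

[0, 0, 2, 1, 1, 0, 1, 1, 2, 1, 0, 1, 2, 1, 0, 1, 1]

sorted suffixes:
  #0 SA[0]=3  'abbcbbdccdfdcd'
  #1 SA[1]=4  'bbcbbdccdfdcd'
  #2 SA[2]=7  'bbdccdfdcd'
  #3 SA[3]=5  'bcbbdccdfdcd'
  #4 SA[4]=8  'bdccdfdcd'
  #5 SA[5]=6  'cbbdccdfdcd'
  #6 SA[6]=10  'ccdfdcd'
  #7 SA[7]=15  'cd'
  #8 SA[8]=11  'cdfdcd'
  #9 SA[9]=0  'cffabbcbbdccdfdcd'
  #10 SA[10]=16  'd'
  #11 SA[11]=9  'dccdfdcd'
  #12 SA[12]=14  'dcd'
  #13 SA[13]=12  'dfdcd'
  #14 SA[14]=2  'fabbcbbdccdfdcd'
  #15 SA[15]=13  'fdcd'
  #16 SA[16]=1  'ffabbcbbdccdfdcd'

SA = [3, 4, 7, 5, 8, 6, 10, 15, 11, 0, 16, 9, 14, 12, 2, 13, 1]
i: (SA[i-1],SA[i]) lcp shared
  1: (3,4) 0 ''
  2: (4,7) 2 'bb'
  3: (7,5) 1 'b'
  4: (5,8) 1 'b'
  5: (8,6) 0 ''
  6: (6,10) 1 'c'
  7: (10,15) 1 'c'
  8: (15,11) 2 'cd'
  9: (11,0) 1 'c'
  10: (0,16) 0 ''
  11: (16,9) 1 'd'
  12: (9,14) 2 'dc'
  13: (14,12) 1 'd'
  14: (12,2) 0 ''
  15: (2,13) 1 'f'
  16: (13,1) 1 'f'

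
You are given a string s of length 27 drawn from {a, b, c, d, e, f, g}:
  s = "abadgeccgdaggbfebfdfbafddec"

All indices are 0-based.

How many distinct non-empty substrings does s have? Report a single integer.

rank | idx | suffix
   0 |   0 | abadgeccgdaggbfebfdfbafddec
   1 |   2 | adgeccgdaggbfebfdfbafddec
   2 |  21 | afddec
   3 |  10 | aggbfebfdfbafddec
   4 |   1 | badgeccgdaggbfebfdfbafddec
   5 |  20 | bafddec
   6 |  16 | bfdfbafddec
   7 |  13 | bfebfdfbafddec
   8 |  26 | c
   9 |   6 | ccgdaggbfebfdfbafddec
  10 |   7 | cgdaggbfebfdfbafddec
  11 |   9 | daggbfebfdfbafddec
  12 |  23 | ddec
  13 |  24 | dec
  14 |  18 | dfbafddec
  15 |   3 | dgeccgdaggbfebfdfbafddec
  16 |  15 | ebfdfbafddec
  17 |  25 | ec
  18 |   5 | eccgdaggbfebfdfbafddec
  19 |  19 | fbafddec
  20 |  22 | fddec
  21 |  17 | fdfbafddec
  22 |  14 | febfdfbafddec
  23 |  12 | gbfebfdfbafddec
  24 |   8 | gdaggbfebfdfbafddec
  25 |   4 | geccgdaggbfebfdfbafddec
  26 |  11 | ggbfebfdfbafddec

SA = [0, 2, 21, 10, 1, 20, 16, 13, 26, 6, 7, 9, 23, 24, 18, 3, 15, 25, 5, 19, 22, 17, 14, 12, 8, 4, 11]
i: (SA[i-1],SA[i]) lcp shared
  1: (0,2) 1 'a'
  2: (2,21) 1 'a'
  3: (21,10) 1 'a'
  4: (10,1) 0 ''
  5: (1,20) 2 'ba'
  6: (20,16) 1 'b'
  7: (16,13) 2 'bf'
  8: (13,26) 0 ''
  9: (26,6) 1 'c'
  10: (6,7) 1 'c'
  11: (7,9) 0 ''
  12: (9,23) 1 'd'
  13: (23,24) 1 'd'
  14: (24,18) 1 'd'
  15: (18,3) 1 'd'
  16: (3,15) 0 ''
  17: (15,25) 1 'e'
  18: (25,5) 2 'ec'
  19: (5,19) 0 ''
  20: (19,22) 1 'f'
  21: (22,17) 2 'fd'
  22: (17,14) 1 'f'
  23: (14,12) 0 ''
  24: (12,8) 1 'g'
  25: (8,4) 1 'g'
  26: (4,11) 1 'g'

n(n+1)/2 = 27·28/2 = 378
Σ LCP = 0 + 1 + 1 + 1 + 0 + 2 + 1 + 2 + 0 + 1 + 1 + 0 + 1 + 1 + 1 + 1 + 0 + 1 + 2 + 0 + 1 + 2 + 1 + 0 + 1 + 1 + 1 = 24
distinct = 378 − 24 = 354

354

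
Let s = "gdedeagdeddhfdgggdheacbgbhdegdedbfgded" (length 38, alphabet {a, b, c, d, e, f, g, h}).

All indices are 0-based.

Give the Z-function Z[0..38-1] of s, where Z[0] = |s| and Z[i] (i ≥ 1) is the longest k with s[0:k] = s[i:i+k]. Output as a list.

[38, 0, 0, 0, 0, 0, 4, 0, 0, 0, 0, 0, 0, 0, 1, 1, 2, 0, 0, 0, 0, 0, 0, 1, 0, 0, 0, 0, 4, 0, 0, 0, 0, 0, 4, 0, 0, 0]

Z[0]=38
i=1: outside box; Z[1]=0
i=2: outside box; Z[2]=0
i=3: outside box; Z[3]=0
i=4: outside box; Z[4]=0
i=5: outside box; Z[5]=0
i=6: outside box; Z[6]=4 grow→box=[6,10)
i=7: min(r-i=3, Z[1]=0)=0; Z[7]=0
i=8: min(r-i=2, Z[2]=0)=0; Z[8]=0
i=9: min(r-i=1, Z[3]=0)=0; Z[9]=0
i=10: outside box; Z[10]=0
i=11: outside box; Z[11]=0
i=12: outside box; Z[12]=0
i=13: outside box; Z[13]=0
i=14: outside box; Z[14]=1 grow→box=[14,15)
i=15: outside box; Z[15]=1 grow→box=[15,16)
i=16: outside box; Z[16]=2 grow→box=[16,18)
i=17: min(r-i=1, Z[1]=0)=0; Z[17]=0
i=18: outside box; Z[18]=0
i=19: outside box; Z[19]=0
i=20: outside box; Z[20]=0
i=21: outside box; Z[21]=0
i=22: outside box; Z[22]=0
i=23: outside box; Z[23]=1 grow→box=[23,24)
i=24: outside box; Z[24]=0
i=25: outside box; Z[25]=0
i=26: outside box; Z[26]=0
i=27: outside box; Z[27]=0
i=28: outside box; Z[28]=4 grow→box=[28,32)
i=29: min(r-i=3, Z[1]=0)=0; Z[29]=0
i=30: min(r-i=2, Z[2]=0)=0; Z[30]=0
i=31: min(r-i=1, Z[3]=0)=0; Z[31]=0
i=32: outside box; Z[32]=0
i=33: outside box; Z[33]=0
i=34: outside box; Z[34]=4 grow→box=[34,38)
i=35: min(r-i=3, Z[1]=0)=0; Z[35]=0
i=36: min(r-i=2, Z[2]=0)=0; Z[36]=0
i=37: min(r-i=1, Z[3]=0)=0; Z[37]=0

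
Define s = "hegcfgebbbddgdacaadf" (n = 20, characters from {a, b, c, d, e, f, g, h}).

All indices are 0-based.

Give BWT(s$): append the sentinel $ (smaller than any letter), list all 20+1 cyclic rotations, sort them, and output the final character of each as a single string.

rank  rotation               last
    0  $hegcfgebbbddgdacaadf  f
    1  aadf$hegcfgebbbddgdac  c
    2  acaadf$hegcfgebbbddgd  d
    3  adf$hegcfgebbbddgdaca  a
    4  bbbddgdacaadf$hegcfge  e
    5  bbddgdacaadf$hegcfgeb  b
    6  bddgdacaadf$hegcfgebb  b
    7  caadf$hegcfgebbbddgda  a
    8  cfgebbbddgdacaadf$heg  g
    9  dacaadf$hegcfgebbbddg  g
   10  ddgdacaadf$hegcfgebbb  b
   11  df$hegcfgebbbddgdacaa  a
   12  dgdacaadf$hegcfgebbbd  d
   13  ebbbddgdacaadf$hegcfg  g
   14  egcfgebbbddgdacaadf$h  h
   15  f$hegcfgebbbddgdacaad  d
   16  fgebbbddgdacaadf$hegc  c
   17  gcfgebbbddgdacaadf$he  e
   18  gdacaadf$hegcfgebbbdd  d
   19  gebbbddgdacaadf$hegcf  f
   20  hegcfgebbbddgdacaadf$  $

fcdaebbaggbadghdcedf$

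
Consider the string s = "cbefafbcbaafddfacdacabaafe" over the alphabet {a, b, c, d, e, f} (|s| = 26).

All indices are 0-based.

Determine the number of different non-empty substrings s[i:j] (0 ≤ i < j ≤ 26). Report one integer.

321

rank→(start, suffix):
  0 → (9, 'aafddfacdacabaafe')
  1 → (22, 'aafe')
  2 → (20, 'abaafe')
  3 → (18, 'acabaafe')
  4 → (15, 'acdacabaafe')
  5 → (4, 'afbcbaafddfacdacabaafe')
  6 → (10, 'afddfacdacabaafe')
  7 → (23, 'afe')
  8 → (8, 'baafddfacdacabaafe')
  9 → (21, 'baafe')
  10 → (6, 'bcbaafddfacdacabaafe')
  11 → (1, 'befafbcbaafddfacdacabaafe')
  12 → (19, 'cabaafe')
  13 → (7, 'cbaafddfacdacabaafe')
  14 → (0, 'cbefafbcbaafddfacdacabaafe')
  15 → (16, 'cdacabaafe')
  16 → (17, 'dacabaafe')
  17 → (12, 'ddfacdacabaafe')
  18 → (13, 'dfacdacabaafe')
  19 → (25, 'e')
  20 → (2, 'efafbcbaafddfacdacabaafe')
  21 → (14, 'facdacabaafe')
  22 → (3, 'fafbcbaafddfacdacabaafe')
  23 → (5, 'fbcbaafddfacdacabaafe')
  24 → (11, 'fddfacdacabaafe')
  25 → (24, 'fe')

SA = [9, 22, 20, 18, 15, 4, 10, 23, 8, 21, 6, 1, 19, 7, 0, 16, 17, 12, 13, 25, 2, 14, 3, 5, 11, 24]
rank  pair      lcp
   1  s[9:],s[22:]  3  'aaf'
   2  s[22:],s[20:]  1  'a'
   3  s[20:],s[18:]  1  'a'
   4  s[18:],s[15:]  2  'ac'
   5  s[15:],s[4:]  1  'a'
   6  s[4:],s[10:]  2  'af'
   7  s[10:],s[23:]  2  'af'
   8  s[23:],s[8:]  0  ''
   9  s[8:],s[21:]  4  'baaf'
  10  s[21:],s[6:]  1  'b'
  11  s[6:],s[1:]  1  'b'
  12  s[1:],s[19:]  0  ''
  13  s[19:],s[7:]  1  'c'
  14  s[7:],s[0:]  2  'cb'
  15  s[0:],s[16:]  1  'c'
  16  s[16:],s[17:]  0  ''
  17  s[17:],s[12:]  1  'd'
  18  s[12:],s[13:]  1  'd'
  19  s[13:],s[25:]  0  ''
  20  s[25:],s[2:]  1  'e'
  21  s[2:],s[14:]  0  ''
  22  s[14:],s[3:]  2  'fa'
  23  s[3:],s[5:]  1  'f'
  24  s[5:],s[11:]  1  'f'
  25  s[11:],s[24:]  1  'f'

n(n+1)/2 = 26·27/2 = 351
Σ LCP = 0 + 3 + 1 + 1 + 2 + 1 + 2 + 2 + 0 + 4 + 1 + 1 + 0 + 1 + 2 + 1 + 0 + 1 + 1 + 0 + 1 + 0 + 2 + 1 + 1 + 1 = 30
distinct = 351 − 30 = 321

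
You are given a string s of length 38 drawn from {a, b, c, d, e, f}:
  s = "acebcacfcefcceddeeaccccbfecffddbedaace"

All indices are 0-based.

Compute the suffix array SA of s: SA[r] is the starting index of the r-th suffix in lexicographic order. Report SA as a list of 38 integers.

[34, 18, 35, 0, 5, 3, 31, 23, 4, 22, 21, 20, 19, 11, 36, 1, 12, 8, 6, 26, 33, 30, 29, 14, 15, 37, 17, 2, 25, 32, 13, 16, 9, 10, 7, 28, 24, 27]

rank→(start, suffix):
  0 → (34, 'aace')
  1 → (18, 'accccbfecffddbedaace')
  2 → (35, 'ace')
  3 → (0, 'acebcacfcefcceddeeaccccbfecffddbedaace')
  4 → (5, 'acfcefcceddeeaccccbfecffddbedaace')
  5 → (3, 'bcacfcefcceddeeaccccbfecffddbedaace')
  6 → (31, 'bedaace')
  7 → (23, 'bfecffddbedaace')
  8 → (4, 'cacfcefcceddeeaccccbfecffddbedaace')
  9 → (22, 'cbfecffddbedaace')
  10 → (21, 'ccbfecffddbedaace')
  11 → (20, 'cccbfecffddbedaace')
  12 → (19, 'ccccbfecffddbedaace')
  13 → (11, 'cceddeeaccccbfecffddbedaace')
  14 → (36, 'ce')
  15 → (1, 'cebcacfcefcceddeeaccccbfecffddbedaace')
  16 → (12, 'ceddeeaccccbfecffddbedaace')
  17 → (8, 'cefcceddeeaccccbfecffddbedaace')
  18 → (6, 'cfcefcceddeeaccccbfecffddbedaace')
  19 → (26, 'cffddbedaace')
  20 → (33, 'daace')
  21 → (30, 'dbedaace')
  22 → (29, 'ddbedaace')
  23 → (14, 'ddeeaccccbfecffddbedaace')
  24 → (15, 'deeaccccbfecffddbedaace')
  25 → (37, 'e')
  26 → (17, 'eaccccbfecffddbedaace')
  27 → (2, 'ebcacfcefcceddeeaccccbfecffddbedaace')
  28 → (25, 'ecffddbedaace')
  29 → (32, 'edaace')
  30 → (13, 'eddeeaccccbfecffddbedaace')
  31 → (16, 'eeaccccbfecffddbedaace')
  32 → (9, 'efcceddeeaccccbfecffddbedaace')
  33 → (10, 'fcceddeeaccccbfecffddbedaace')
  34 → (7, 'fcefcceddeeaccccbfecffddbedaace')
  35 → (28, 'fddbedaace')
  36 → (24, 'fecffddbedaace')
  37 → (27, 'ffddbedaace')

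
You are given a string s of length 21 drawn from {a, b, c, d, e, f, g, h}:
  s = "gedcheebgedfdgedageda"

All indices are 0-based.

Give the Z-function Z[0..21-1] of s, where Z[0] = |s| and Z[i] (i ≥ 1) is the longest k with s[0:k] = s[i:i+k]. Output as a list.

Z[0]=21
i=1: i≥r, start 0; Z[1]=0
i=2: i≥r, start 0; Z[2]=0
i=3: i≥r, start 0; Z[3]=0
i=4: i≥r, start 0; Z[4]=0
i=5: i≥r, start 0; Z[5]=0
i=6: i≥r, start 0; Z[6]=0
i=7: i≥r, start 0; Z[7]=0
i=8: i≥r, start 0; Z[8]=3 scan→box=[8,11)
i=9: min(r-i=2, Z[1]=0)=0; Z[9]=0
i=10: min(r-i=1, Z[2]=0)=0; Z[10]=0
i=11: i≥r, start 0; Z[11]=0
i=12: i≥r, start 0; Z[12]=0
i=13: i≥r, start 0; Z[13]=3 scan→box=[13,16)
i=14: min(r-i=2, Z[1]=0)=0; Z[14]=0
i=15: min(r-i=1, Z[2]=0)=0; Z[15]=0
i=16: i≥r, start 0; Z[16]=0
i=17: i≥r, start 0; Z[17]=3 scan→box=[17,20)
i=18: min(r-i=2, Z[1]=0)=0; Z[18]=0
i=19: min(r-i=1, Z[2]=0)=0; Z[19]=0
i=20: i≥r, start 0; Z[20]=0

[21, 0, 0, 0, 0, 0, 0, 0, 3, 0, 0, 0, 0, 3, 0, 0, 0, 3, 0, 0, 0]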